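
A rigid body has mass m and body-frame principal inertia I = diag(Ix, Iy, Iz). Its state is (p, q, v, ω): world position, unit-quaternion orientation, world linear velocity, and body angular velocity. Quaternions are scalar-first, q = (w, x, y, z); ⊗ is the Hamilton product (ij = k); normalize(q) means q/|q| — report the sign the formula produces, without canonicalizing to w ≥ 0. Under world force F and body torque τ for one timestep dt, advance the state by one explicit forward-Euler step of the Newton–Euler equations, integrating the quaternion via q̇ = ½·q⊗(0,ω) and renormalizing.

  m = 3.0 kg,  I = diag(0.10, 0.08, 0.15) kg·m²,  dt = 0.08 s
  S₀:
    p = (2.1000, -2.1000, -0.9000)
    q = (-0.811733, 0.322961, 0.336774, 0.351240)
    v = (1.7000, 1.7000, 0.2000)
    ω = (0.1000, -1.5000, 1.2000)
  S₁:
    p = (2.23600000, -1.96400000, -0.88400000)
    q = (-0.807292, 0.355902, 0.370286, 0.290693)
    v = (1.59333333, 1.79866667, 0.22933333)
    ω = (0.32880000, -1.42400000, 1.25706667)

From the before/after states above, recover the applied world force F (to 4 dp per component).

F = (-4.0000, 3.7000, 1.1000)

v₁ − v₀ = (-0.10666667, 0.09866667, 0.02933333)
applied force F = (-4.0000, 3.7000, 1.1000)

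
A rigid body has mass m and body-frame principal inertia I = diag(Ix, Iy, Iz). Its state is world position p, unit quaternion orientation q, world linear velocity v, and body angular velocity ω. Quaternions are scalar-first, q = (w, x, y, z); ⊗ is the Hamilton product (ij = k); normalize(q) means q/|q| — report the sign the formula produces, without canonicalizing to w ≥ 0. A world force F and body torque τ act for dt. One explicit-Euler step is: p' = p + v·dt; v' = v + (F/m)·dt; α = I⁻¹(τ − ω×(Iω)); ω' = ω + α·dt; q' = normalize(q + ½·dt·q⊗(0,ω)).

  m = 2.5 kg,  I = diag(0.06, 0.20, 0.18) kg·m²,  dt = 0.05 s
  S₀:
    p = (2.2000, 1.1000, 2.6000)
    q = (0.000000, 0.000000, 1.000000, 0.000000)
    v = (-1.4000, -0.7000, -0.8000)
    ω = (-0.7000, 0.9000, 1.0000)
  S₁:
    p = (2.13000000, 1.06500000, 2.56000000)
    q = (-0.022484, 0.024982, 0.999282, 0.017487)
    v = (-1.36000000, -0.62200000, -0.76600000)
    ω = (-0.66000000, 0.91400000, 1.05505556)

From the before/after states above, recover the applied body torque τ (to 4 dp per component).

τ = (0.0300, 0.1400, 0.1100)

Δω = ω₁−ω₀ = (0.04000000, 0.01400000, 0.05505556)
gyro term ω₀×Iω₀ = (-0.0180, 0.0840, -0.0882)
I·α + gyro = (0.0300, 0.1400, 0.1100)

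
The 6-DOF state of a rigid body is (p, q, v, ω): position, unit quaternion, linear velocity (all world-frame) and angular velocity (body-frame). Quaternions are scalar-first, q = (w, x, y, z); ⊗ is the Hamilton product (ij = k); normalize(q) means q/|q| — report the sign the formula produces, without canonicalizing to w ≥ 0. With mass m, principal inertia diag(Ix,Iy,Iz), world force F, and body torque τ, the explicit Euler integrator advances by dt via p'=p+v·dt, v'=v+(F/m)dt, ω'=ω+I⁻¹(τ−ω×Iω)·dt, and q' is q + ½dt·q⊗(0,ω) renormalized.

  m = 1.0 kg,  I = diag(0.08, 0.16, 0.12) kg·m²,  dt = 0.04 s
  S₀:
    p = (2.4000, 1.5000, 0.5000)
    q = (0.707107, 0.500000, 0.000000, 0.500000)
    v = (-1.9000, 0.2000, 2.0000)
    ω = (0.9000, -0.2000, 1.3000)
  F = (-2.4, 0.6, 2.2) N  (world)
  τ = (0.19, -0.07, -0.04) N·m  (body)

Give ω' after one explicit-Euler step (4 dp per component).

gyro term ω×Iω = (0.0104, -0.0468, -0.0144)
angular accel α = (2.2450, -0.1450, -0.2133)
ω + α·dt = (0.9898, -0.2058, 1.2915)

ω' = (0.9898, -0.2058, 1.2915)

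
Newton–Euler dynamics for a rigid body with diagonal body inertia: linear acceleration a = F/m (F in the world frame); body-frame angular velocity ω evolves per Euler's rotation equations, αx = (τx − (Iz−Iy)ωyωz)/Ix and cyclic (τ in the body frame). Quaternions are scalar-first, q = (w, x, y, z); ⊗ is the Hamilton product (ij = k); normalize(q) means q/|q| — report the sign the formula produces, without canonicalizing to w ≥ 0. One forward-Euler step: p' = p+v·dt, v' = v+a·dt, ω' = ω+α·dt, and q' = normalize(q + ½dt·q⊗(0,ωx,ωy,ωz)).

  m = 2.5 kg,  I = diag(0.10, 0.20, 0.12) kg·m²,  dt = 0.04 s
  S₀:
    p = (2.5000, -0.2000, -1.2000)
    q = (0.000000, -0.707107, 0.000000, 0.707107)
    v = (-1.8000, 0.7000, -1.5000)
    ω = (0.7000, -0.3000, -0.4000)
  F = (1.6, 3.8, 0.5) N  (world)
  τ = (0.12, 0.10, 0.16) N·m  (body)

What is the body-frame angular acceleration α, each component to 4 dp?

precession coupling ω×(Iω) = (-0.0096, 0.0056, -0.0210)
angular accel α = (1.2960, 0.4720, 1.5083)

α = (1.2960, 0.4720, 1.5083)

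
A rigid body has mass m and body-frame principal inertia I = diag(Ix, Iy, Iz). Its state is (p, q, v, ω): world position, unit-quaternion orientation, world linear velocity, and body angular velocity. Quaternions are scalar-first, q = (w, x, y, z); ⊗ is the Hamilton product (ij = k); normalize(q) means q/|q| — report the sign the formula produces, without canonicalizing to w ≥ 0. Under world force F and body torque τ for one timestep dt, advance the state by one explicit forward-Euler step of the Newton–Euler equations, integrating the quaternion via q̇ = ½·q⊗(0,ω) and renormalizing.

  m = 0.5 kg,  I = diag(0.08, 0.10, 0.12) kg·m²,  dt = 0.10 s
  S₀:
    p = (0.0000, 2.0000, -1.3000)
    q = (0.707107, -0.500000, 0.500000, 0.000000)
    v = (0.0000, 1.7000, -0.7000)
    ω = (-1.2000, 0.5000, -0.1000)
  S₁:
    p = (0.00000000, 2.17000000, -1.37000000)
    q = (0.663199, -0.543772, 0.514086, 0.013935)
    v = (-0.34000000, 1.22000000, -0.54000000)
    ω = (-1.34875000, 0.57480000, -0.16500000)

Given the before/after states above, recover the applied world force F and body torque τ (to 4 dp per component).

velocity change Δv = (-0.34000000, -0.48000000, 0.16000000)
applied force F = (-1.7000, -2.4000, 0.8000)
ω₁ − ω₀ = (-0.14875000, 0.07480000, -0.06500000)
precession coupling = (-0.0010, -0.0048, -0.0120)
τ = I·(Δω/dt) + ω₀×(Iω₀) = (-0.1200, 0.0700, -0.0900)

F = (-1.7000, -2.4000, 0.8000)
τ = (-0.1200, 0.0700, -0.0900)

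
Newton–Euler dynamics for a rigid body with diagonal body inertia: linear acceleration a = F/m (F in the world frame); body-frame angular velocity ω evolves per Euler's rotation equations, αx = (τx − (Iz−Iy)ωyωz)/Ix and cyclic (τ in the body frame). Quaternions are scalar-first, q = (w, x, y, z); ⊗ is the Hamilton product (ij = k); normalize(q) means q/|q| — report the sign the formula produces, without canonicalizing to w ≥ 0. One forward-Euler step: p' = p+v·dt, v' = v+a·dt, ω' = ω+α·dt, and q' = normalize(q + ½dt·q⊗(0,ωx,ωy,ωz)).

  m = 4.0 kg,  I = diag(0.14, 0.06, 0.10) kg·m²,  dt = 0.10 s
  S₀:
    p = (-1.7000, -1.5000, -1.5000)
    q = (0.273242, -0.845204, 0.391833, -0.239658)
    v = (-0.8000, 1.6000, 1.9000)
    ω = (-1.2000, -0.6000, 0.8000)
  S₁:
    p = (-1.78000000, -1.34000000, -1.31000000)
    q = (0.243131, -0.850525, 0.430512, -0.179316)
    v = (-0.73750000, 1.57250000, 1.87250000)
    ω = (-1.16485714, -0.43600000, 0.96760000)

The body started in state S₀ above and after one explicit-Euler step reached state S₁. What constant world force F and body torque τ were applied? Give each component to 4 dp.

velocity change Δv = (0.06250000, -0.02750000, -0.02750000)
F = m·Δv/dt = (2.5000, -1.1000, -1.1000)
rate change Δω = (0.03514286, 0.16400000, 0.16760000)
I·α + gyro = (0.0300, 0.0600, 0.1100)

F = (2.5000, -1.1000, -1.1000)
τ = (0.0300, 0.0600, 0.1100)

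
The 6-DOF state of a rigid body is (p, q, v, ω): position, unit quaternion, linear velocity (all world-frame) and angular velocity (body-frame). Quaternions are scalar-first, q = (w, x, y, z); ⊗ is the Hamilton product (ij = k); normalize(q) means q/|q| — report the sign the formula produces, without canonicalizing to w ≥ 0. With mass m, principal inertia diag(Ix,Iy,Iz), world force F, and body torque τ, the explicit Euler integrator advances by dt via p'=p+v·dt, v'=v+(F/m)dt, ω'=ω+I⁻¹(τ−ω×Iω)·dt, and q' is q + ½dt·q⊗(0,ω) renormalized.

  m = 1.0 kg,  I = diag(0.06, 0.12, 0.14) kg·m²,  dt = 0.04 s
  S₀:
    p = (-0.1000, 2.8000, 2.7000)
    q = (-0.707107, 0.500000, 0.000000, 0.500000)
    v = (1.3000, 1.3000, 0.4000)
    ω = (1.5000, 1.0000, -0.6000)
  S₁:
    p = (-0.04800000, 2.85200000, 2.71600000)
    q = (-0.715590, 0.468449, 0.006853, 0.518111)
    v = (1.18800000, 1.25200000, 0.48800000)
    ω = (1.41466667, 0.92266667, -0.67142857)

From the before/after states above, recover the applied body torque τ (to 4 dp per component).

rate change Δω = (-0.08533333, -0.07733333, -0.07142857)
τ = I·(Δω/dt) + ω₀×(Iω₀) = (-0.1400, -0.1600, -0.1600)

τ = (-0.1400, -0.1600, -0.1600)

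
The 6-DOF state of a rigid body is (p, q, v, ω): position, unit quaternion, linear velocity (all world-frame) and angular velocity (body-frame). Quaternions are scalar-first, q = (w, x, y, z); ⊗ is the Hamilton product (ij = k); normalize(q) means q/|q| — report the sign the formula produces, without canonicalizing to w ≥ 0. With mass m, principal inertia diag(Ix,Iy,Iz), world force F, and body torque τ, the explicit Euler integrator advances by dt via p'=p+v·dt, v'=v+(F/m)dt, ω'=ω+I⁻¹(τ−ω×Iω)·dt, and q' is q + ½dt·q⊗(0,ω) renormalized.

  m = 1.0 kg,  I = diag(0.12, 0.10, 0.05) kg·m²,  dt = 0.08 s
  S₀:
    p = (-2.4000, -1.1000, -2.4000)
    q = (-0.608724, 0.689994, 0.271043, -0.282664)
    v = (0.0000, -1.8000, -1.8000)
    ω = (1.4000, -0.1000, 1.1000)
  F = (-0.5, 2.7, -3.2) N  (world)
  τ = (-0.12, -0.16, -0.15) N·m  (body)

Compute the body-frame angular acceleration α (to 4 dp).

gyro term ω×Iω = (0.0055, 0.1078, 0.0028)
α = I⁻¹(τ − ω×Iω) = (-1.0458, -2.6780, -3.0560)

α = (-1.0458, -2.6780, -3.0560)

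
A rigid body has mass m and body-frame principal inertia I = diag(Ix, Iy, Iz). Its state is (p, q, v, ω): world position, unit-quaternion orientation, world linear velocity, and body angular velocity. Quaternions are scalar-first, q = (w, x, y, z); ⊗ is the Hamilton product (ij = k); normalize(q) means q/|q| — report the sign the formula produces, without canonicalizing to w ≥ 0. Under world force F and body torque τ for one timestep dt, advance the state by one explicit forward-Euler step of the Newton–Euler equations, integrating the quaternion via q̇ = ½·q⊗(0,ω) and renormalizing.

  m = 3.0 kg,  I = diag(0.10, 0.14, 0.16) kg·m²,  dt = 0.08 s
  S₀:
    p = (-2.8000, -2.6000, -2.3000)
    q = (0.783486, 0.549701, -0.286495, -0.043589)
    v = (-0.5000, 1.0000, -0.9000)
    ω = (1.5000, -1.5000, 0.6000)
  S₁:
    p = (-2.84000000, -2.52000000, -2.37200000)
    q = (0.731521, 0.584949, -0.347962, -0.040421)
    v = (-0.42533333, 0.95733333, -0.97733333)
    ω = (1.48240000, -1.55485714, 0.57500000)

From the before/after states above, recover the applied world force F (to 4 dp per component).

velocity change Δv = (0.07466667, -0.04266667, -0.07733333)
applied force F = (2.8000, -1.6000, -2.9000)

F = (2.8000, -1.6000, -2.9000)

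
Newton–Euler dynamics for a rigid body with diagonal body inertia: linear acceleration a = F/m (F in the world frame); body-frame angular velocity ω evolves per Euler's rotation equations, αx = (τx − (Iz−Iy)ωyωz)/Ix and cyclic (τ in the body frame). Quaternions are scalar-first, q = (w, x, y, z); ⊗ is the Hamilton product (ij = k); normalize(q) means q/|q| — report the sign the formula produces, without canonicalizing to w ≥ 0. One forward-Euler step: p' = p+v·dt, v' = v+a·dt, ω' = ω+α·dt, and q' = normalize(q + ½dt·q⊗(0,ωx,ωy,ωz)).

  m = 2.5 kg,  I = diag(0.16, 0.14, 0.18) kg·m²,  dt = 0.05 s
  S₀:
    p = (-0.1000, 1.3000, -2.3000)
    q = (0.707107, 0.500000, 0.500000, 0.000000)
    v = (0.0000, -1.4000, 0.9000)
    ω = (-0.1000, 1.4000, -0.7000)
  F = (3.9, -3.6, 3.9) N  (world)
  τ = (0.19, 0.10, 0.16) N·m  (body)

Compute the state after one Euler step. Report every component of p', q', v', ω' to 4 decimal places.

p' = (-0.1000, 1.2300, -2.2550)
q' = (0.6903, 0.4891, 0.5331, 0.0064)
v' = (0.0780, -1.4720, 0.9780)
ω' = (-0.0284, 1.4362, -0.6563)

angular accel α = (1.4325, 0.7243, 0.8733)
new body rate ω' = (-0.0284, 1.4362, -0.6563)
Hamilton product q⊗(0,ω) = (-0.6500000, -0.4207107, 1.3399498, 0.2550251)
q + ½dt·q⊗(0,ω), renormalized = (0.6903, 0.4891, 0.5331, 0.0064)
p + v·dt = (-0.1000, 1.2300, -2.2550)
v' = v + a·dt = (0.0780, -1.4720, 0.9780)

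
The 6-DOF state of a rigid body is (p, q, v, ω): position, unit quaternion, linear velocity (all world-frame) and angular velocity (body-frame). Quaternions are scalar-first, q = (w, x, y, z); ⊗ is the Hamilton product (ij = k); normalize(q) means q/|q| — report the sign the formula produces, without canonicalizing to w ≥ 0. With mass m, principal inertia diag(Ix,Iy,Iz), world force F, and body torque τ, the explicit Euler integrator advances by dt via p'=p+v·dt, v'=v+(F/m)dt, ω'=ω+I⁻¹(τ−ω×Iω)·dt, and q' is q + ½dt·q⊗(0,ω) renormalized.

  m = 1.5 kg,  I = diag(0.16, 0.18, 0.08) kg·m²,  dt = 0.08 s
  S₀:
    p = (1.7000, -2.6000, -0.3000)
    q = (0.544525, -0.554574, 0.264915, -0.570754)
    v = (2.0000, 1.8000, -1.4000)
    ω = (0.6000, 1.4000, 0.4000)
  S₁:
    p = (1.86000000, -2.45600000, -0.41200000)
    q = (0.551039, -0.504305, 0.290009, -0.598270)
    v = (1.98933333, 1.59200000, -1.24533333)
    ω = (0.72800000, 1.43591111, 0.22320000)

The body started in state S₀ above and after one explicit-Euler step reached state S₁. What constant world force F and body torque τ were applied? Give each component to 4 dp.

v₁ − v₀ = (-0.01066667, -0.20800000, 0.15466667)
m·(v₁−v₀)/dt = (-0.2000, -3.9000, 2.9000)
rate change Δω = (0.12800000, 0.03591111, -0.17680000)
gyro term ω₀×Iω₀ = (-0.0560, 0.0192, 0.0168)
τ = I·(Δω/dt) + ω₀×(Iω₀) = (0.2000, 0.1000, -0.1600)

F = (-0.2000, -3.9000, 2.9000)
τ = (0.2000, 0.1000, -0.1600)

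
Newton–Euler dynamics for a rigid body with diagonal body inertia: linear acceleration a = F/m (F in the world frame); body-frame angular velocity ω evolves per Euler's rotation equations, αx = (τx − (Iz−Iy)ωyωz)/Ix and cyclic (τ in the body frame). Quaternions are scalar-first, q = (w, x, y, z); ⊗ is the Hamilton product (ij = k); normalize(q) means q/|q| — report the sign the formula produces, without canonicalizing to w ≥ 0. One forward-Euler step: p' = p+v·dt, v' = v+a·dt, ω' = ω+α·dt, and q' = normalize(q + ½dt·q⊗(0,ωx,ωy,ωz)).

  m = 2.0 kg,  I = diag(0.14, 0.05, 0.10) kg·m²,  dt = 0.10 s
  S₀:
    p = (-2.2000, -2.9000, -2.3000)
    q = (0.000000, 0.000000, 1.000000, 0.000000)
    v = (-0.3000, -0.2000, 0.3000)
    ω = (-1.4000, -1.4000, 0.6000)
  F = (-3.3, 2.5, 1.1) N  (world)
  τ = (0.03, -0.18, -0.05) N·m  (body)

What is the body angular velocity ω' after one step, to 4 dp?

ω' = (-1.3486, -1.6928, 0.7264)

gyro term ω×Iω = (-0.0420, -0.0336, -0.1764)
(τ − ω×Iω)/I = (0.5143, -2.9280, 1.2640)
ω + α·dt = (-1.3486, -1.6928, 0.7264)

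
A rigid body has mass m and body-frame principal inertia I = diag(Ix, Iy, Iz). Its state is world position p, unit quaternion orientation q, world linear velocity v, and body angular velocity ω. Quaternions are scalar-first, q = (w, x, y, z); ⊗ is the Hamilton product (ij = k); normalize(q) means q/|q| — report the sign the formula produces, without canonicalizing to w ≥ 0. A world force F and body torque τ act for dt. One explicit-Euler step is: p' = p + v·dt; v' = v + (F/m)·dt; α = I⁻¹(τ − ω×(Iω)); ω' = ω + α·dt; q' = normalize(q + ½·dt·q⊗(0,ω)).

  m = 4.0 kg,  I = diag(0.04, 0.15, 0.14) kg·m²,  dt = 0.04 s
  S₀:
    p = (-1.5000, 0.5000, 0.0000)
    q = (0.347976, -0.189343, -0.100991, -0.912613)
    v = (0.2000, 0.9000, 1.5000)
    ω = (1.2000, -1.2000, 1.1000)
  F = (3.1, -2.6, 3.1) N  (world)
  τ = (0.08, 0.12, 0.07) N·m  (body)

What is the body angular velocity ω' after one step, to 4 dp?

(τ − ω×Iω)/I = (1.6700, 1.6800, 1.6314)
ω' = ω + α·dt = (1.2668, -1.1328, 1.1653)

ω' = (1.2668, -1.1328, 1.1653)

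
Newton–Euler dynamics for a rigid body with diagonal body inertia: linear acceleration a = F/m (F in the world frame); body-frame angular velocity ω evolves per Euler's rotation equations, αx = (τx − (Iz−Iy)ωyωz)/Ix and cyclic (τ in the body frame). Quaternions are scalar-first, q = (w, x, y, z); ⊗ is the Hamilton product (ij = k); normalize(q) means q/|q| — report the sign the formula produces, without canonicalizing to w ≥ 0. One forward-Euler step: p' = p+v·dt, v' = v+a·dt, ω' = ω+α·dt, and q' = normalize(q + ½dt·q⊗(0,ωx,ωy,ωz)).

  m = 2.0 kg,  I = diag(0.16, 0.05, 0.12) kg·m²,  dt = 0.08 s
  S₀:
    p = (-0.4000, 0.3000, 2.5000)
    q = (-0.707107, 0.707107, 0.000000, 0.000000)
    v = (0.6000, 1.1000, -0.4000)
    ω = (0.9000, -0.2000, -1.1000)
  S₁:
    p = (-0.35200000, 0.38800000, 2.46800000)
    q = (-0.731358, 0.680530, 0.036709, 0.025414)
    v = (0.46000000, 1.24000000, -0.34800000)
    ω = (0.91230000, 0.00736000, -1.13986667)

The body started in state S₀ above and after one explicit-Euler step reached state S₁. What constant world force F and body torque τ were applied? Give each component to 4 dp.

velocity change Δv = (-0.14000000, 0.14000000, 0.05200000)
F = m·Δv/dt = (-3.5000, 3.5000, 1.3000)
ω₁ − ω₀ = (0.01230000, 0.20736000, -0.03986667)
gyro term ω₀×Iω₀ = (0.0154, -0.0396, 0.0198)
applied torque τ = (0.0400, 0.0900, -0.0400)

F = (-3.5000, 3.5000, 1.3000)
τ = (0.0400, 0.0900, -0.0400)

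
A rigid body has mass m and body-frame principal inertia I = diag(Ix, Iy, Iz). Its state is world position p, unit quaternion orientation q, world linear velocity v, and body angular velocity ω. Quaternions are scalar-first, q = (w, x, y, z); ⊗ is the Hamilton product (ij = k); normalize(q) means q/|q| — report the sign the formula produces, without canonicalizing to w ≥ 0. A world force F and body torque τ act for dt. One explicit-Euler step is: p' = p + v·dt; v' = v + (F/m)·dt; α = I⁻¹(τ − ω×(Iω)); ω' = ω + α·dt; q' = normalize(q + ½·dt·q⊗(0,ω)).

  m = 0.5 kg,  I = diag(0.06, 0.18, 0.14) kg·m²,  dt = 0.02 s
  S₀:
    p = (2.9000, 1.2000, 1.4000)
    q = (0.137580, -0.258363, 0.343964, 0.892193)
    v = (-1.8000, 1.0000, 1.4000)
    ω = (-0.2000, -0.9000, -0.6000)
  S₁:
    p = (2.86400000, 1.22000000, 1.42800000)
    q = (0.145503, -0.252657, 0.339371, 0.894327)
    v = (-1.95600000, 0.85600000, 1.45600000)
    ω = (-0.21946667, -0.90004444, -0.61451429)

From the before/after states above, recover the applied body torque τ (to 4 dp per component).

τ = (-0.0800, -0.0100, -0.0800)

rate change Δω = (-0.01946667, -0.00004444, -0.01451429)
τ = I·(Δω/dt) + ω₀×(Iω₀) = (-0.0800, -0.0100, -0.0800)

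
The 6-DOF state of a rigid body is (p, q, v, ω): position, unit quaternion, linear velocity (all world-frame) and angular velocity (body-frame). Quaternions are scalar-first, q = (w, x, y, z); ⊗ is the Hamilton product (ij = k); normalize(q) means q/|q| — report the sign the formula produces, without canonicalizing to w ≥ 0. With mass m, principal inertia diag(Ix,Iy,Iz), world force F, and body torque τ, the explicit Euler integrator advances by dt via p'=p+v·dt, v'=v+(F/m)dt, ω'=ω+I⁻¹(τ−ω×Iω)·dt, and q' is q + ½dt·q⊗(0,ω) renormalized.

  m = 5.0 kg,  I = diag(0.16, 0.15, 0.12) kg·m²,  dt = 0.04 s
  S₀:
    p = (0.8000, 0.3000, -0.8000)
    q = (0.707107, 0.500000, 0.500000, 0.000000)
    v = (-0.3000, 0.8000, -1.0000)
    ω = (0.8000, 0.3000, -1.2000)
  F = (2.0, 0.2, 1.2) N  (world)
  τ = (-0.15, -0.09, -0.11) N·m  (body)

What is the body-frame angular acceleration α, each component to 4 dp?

α = (-1.0050, -0.3440, -0.8967)

ω×(Iω) gyroscopic = (0.0108, -0.0384, -0.0024)
α = I⁻¹(τ − ω×Iω) = (-1.0050, -0.3440, -0.8967)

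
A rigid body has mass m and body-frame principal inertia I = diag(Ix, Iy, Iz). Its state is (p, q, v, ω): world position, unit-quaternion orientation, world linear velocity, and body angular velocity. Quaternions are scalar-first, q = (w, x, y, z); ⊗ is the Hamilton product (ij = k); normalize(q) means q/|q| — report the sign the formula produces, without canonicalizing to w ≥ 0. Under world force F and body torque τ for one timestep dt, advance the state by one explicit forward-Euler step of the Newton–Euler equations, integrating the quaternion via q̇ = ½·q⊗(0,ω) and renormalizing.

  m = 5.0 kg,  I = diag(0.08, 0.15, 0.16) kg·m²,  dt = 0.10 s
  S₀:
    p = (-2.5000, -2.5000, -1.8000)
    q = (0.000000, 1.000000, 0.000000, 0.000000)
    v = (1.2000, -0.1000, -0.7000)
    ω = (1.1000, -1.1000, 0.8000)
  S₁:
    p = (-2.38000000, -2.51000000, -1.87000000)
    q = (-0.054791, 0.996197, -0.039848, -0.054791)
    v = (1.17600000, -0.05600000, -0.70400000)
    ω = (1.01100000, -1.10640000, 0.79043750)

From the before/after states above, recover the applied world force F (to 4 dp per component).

velocity change Δv = (-0.02400000, 0.04400000, -0.00400000)
applied force F = (-1.2000, 2.2000, -0.2000)

F = (-1.2000, 2.2000, -0.2000)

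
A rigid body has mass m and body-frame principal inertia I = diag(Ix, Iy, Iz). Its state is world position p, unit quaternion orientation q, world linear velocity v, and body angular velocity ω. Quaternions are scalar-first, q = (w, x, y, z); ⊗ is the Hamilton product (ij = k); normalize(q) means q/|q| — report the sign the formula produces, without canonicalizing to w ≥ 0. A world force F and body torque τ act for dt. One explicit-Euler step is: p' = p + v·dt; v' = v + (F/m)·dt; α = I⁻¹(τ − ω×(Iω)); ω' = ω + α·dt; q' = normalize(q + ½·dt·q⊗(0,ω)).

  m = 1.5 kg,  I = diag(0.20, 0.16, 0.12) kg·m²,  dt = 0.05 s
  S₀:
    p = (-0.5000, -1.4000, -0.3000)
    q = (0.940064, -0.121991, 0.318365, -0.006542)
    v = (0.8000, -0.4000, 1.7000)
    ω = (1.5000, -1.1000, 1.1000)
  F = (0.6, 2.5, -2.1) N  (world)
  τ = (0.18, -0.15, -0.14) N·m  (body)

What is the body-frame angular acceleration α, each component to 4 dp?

α = (0.6580, -1.7625, -1.7167)

precession coupling ω×(Iω) = (0.0484, 0.1320, 0.0660)
(τ − ω×Iω)/I = (0.6580, -1.7625, -1.7167)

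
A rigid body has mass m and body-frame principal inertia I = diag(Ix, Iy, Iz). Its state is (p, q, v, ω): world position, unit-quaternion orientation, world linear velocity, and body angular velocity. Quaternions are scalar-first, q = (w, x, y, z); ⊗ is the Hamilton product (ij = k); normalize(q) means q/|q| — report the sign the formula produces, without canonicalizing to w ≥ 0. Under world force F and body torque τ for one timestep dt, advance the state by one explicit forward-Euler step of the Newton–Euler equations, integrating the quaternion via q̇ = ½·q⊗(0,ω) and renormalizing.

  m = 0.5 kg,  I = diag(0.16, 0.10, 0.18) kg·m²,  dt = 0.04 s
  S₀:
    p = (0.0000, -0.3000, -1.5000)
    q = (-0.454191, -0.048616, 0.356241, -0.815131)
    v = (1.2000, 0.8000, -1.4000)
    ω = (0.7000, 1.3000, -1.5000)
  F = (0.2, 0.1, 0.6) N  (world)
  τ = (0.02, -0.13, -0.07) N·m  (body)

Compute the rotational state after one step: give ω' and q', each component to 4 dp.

ω' = (0.7440, 1.2396, -1.5034)
q' = (-0.4868, -0.0444, 0.3313, -0.8070)

precession coupling ω×(Iω) = (-0.1560, 0.0210, -0.0546)
(τ − ω×Iω)/I = (1.1000, -1.5100, -0.0856)
new body rate ω' = (0.7440, 1.2396, -1.5034)
2q̇ = q⊗(0,ω) = (-1.6517786, 0.2073751, -1.2339640, 0.3687170)
q + ½dt·q⊗(0,ω), renormalized = (-0.4868, -0.0444, 0.3313, -0.8070)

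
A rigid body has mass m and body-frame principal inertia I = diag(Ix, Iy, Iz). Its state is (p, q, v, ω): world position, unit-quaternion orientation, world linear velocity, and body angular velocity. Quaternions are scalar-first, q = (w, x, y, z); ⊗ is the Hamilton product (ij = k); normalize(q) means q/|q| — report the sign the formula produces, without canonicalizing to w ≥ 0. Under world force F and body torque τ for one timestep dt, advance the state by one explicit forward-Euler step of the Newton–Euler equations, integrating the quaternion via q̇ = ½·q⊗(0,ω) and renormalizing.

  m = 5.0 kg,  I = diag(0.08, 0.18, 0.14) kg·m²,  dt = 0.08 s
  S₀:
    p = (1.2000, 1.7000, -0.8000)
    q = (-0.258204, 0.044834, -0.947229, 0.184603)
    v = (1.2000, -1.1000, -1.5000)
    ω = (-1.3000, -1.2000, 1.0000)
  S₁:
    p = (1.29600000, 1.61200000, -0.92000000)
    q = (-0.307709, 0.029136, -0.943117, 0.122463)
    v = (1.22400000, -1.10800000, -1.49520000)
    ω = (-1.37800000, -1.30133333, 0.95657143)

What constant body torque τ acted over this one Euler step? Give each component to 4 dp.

τ = (-0.0300, -0.1500, 0.0800)

ω₁ − ω₀ = (-0.07800000, -0.10133333, -0.04342857)
applied torque τ = (-0.0300, -0.1500, 0.0800)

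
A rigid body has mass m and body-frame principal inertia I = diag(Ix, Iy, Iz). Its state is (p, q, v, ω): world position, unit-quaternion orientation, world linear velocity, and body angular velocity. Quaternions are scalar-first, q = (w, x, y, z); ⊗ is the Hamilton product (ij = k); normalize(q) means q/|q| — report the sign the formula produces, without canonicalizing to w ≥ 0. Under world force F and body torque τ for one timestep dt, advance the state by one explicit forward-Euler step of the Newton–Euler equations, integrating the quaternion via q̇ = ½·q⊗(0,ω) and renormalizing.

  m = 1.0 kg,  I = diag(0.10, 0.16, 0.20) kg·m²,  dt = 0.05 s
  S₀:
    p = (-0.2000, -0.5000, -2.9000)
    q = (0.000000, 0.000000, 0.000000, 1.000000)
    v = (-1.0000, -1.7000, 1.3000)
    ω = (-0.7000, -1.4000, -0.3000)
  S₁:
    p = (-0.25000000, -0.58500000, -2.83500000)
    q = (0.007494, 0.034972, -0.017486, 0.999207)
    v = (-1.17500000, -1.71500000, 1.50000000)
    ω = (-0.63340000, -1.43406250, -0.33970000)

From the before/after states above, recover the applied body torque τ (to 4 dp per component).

τ = (0.1500, -0.1300, -0.1000)

ω₁ − ω₀ = (0.06660000, -0.03406250, -0.03970000)
ω₀×(Iω₀) = (0.0168, -0.0210, 0.0588)
I·α + gyro = (0.1500, -0.1300, -0.1000)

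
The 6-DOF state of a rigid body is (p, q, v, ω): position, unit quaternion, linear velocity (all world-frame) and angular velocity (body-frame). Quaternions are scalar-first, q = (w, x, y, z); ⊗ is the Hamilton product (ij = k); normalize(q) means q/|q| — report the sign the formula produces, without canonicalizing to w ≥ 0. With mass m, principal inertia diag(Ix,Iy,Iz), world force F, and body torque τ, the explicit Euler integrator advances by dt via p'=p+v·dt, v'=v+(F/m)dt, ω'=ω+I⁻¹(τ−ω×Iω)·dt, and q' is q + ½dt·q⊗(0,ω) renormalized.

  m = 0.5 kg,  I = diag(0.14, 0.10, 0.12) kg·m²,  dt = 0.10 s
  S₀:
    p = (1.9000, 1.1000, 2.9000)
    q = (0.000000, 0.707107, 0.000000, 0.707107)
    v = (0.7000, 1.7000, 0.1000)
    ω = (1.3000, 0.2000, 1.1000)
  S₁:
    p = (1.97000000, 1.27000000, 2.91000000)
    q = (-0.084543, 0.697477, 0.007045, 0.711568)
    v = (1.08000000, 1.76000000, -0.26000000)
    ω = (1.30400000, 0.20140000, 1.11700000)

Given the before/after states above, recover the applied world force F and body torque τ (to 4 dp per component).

F = (1.9000, 0.3000, -1.8000)
τ = (0.0100, 0.0300, 0.0100)

v₁ − v₀ = (0.38000000, 0.06000000, -0.36000000)
m·(v₁−v₀)/dt = (1.9000, 0.3000, -1.8000)
rate change Δω = (0.00400000, 0.00140000, 0.01700000)
precession coupling = (0.0044, 0.0286, -0.0104)
I·α + gyro = (0.0100, 0.0300, 0.0100)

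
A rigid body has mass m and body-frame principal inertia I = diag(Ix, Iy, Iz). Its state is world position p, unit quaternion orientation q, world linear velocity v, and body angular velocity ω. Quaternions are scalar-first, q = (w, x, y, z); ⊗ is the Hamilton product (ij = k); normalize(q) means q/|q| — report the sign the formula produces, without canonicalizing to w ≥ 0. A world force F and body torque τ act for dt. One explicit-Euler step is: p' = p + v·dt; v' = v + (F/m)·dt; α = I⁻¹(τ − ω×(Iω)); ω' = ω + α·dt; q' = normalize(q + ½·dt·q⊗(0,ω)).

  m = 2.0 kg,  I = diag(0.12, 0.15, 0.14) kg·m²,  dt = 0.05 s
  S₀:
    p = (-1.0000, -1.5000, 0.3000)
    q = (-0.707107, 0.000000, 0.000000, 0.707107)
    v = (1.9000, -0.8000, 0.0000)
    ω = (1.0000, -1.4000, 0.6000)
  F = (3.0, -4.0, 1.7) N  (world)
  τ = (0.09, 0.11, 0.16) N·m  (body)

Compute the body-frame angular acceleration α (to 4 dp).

α = (0.6800, 0.8133, 1.4429)

gyro term ω×Iω = (0.0084, -0.0120, -0.0420)
(τ − ω×Iω)/I = (0.6800, 0.8133, 1.4429)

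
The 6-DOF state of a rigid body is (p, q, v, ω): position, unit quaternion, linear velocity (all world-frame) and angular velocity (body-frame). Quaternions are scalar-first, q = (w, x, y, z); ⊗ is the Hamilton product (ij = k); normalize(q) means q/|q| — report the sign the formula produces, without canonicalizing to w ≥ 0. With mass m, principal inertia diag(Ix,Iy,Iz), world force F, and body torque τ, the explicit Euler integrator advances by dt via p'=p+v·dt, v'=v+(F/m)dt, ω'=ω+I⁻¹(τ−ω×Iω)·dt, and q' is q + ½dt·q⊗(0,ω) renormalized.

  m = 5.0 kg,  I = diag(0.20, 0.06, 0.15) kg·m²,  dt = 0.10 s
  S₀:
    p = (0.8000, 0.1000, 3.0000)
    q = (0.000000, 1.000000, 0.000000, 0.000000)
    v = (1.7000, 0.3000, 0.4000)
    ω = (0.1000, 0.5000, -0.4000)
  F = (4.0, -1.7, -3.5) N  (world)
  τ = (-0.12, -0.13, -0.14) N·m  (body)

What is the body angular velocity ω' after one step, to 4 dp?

ω' = (0.0490, 0.2867, -0.4887)

gyro term ω×Iω = (-0.0180, -0.0020, -0.0070)
angular accel α = (-0.5100, -2.1333, -0.8867)
new body rate ω' = (0.0490, 0.2867, -0.4887)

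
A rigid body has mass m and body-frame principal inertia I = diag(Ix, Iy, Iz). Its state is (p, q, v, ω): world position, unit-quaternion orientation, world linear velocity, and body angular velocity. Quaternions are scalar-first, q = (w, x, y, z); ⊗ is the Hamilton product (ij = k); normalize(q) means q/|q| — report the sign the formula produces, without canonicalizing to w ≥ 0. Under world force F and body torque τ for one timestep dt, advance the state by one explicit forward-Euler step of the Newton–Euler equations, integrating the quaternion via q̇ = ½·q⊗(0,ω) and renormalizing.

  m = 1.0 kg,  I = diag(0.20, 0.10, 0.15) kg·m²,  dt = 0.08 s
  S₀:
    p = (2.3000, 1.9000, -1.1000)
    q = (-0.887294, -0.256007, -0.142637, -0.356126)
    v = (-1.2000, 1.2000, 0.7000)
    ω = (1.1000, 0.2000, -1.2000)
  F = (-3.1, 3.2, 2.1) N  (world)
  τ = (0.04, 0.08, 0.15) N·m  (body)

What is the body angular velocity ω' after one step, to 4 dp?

ω' = (1.1208, 0.3168, -1.1083)

angular accel α = (0.2600, 1.4600, 1.1467)
ω' = ω + α·dt = (1.1208, 0.3168, -1.1083)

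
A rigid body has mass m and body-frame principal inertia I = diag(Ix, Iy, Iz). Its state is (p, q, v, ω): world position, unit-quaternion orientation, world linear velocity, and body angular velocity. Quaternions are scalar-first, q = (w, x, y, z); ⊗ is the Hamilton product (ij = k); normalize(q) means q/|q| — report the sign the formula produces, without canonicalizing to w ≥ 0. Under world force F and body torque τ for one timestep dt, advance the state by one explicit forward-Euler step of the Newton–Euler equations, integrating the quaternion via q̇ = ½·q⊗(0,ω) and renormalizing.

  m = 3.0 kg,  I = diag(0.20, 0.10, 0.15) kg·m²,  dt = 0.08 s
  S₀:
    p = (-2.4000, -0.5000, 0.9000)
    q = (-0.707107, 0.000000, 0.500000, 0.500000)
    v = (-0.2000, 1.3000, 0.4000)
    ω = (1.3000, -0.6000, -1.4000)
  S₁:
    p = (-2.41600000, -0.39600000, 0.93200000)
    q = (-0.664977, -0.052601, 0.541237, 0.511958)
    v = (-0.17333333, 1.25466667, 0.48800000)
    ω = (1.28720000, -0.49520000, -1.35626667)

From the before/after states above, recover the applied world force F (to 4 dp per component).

F = (1.0000, -1.7000, 3.3000)

Δv = v₁−v₀ = (0.02666667, -0.04533333, 0.08800000)
F = m·Δv/dt = (1.0000, -1.7000, 3.3000)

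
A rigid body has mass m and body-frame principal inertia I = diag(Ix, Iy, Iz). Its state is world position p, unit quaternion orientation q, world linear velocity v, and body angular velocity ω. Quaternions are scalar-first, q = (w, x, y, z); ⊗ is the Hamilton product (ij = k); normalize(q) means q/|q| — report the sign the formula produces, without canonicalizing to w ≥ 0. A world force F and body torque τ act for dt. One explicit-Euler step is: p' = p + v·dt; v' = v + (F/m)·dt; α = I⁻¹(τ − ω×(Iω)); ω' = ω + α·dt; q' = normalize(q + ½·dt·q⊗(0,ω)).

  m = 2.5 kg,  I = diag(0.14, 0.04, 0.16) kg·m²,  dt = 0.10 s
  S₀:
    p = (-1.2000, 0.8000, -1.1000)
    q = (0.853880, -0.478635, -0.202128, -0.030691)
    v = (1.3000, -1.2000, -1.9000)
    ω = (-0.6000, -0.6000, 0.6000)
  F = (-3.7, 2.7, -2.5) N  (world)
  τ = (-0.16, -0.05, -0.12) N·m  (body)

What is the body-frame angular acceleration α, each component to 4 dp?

α = (-0.8343, -1.4300, -0.5250)

gyro term ω×Iω = (-0.0432, 0.0072, -0.0360)
α = I⁻¹(τ − ω×Iω) = (-0.8343, -1.4300, -0.5250)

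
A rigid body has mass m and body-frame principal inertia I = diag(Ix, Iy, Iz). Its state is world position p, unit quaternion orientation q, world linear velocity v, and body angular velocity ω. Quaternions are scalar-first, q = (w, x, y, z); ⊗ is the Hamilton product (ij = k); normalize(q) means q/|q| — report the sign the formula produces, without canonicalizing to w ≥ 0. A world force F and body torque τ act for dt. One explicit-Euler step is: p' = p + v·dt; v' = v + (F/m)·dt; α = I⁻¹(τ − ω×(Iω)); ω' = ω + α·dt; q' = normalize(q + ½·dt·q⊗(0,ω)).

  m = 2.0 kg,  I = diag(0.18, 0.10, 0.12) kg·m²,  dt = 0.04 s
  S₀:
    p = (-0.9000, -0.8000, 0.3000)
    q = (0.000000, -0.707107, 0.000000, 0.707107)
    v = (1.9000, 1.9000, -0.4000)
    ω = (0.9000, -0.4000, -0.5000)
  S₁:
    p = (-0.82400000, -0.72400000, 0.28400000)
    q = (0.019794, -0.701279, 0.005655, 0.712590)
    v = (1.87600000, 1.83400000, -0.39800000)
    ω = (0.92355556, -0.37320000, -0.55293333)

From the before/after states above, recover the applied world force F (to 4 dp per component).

F = (-1.2000, -3.3000, 0.1000)

velocity change Δv = (-0.02400000, -0.06600000, 0.00200000)
applied force F = (-1.2000, -3.3000, 0.1000)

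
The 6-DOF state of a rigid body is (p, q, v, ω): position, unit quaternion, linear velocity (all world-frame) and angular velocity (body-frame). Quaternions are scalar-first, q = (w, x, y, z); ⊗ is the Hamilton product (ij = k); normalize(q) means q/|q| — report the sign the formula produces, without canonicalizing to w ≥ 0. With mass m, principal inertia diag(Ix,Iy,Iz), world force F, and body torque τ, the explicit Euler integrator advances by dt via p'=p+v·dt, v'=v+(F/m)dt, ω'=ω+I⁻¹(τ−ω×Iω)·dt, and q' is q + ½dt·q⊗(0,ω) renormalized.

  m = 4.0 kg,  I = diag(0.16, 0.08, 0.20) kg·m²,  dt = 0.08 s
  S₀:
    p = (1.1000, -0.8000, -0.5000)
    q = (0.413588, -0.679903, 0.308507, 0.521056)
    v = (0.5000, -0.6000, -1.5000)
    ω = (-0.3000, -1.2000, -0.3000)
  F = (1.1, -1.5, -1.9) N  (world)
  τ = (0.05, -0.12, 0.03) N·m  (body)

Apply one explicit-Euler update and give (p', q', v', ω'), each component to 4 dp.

precession coupling ω×(Iω) = (0.0432, -0.0036, -0.0288)
α = I⁻¹(τ − ω×Iω) = (0.0425, -1.4550, 0.2940)
ω' = ω + α·dt = (-0.2966, -1.3164, -0.2765)
q⊗(0,ω) = (0.3225543, 0.4086387, -0.8565933, 0.7843593)
q' = normalize(q + ½dt·q⊗(0,ω)) = (0.4259, -0.6627, 0.2739, 0.5517)
linear accel F/m = (0.2750, -0.3750, -0.4750)
p' = p + v·dt = (1.1400, -0.8480, -0.6200)
v' = v + a·dt = (0.5220, -0.6300, -1.5380)

p' = (1.1400, -0.8480, -0.6200)
q' = (0.4259, -0.6627, 0.2739, 0.5517)
v' = (0.5220, -0.6300, -1.5380)
ω' = (-0.2966, -1.3164, -0.2765)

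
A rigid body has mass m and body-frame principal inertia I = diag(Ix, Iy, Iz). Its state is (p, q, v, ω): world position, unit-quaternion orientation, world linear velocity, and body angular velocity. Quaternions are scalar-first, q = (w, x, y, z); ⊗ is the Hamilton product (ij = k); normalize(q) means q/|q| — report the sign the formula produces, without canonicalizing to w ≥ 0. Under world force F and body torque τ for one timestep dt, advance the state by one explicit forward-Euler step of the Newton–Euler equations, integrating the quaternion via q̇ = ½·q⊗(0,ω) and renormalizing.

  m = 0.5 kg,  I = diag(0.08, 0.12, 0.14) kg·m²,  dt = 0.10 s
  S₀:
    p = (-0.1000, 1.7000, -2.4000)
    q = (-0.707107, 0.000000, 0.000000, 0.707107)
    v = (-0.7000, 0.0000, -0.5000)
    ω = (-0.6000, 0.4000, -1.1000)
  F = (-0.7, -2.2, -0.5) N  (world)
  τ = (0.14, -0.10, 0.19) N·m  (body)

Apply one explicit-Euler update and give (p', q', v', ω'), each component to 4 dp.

p' = (-0.1700, 1.7000, -2.4500)
q' = (-0.6668, 0.0071, -0.0353, 0.7444)
v' = (-0.8400, -0.4400, -0.6000)
ω' = (-0.4140, 0.3497, -0.9574)

gyro term ω×Iω = (-0.0088, -0.0396, -0.0096)
α = I⁻¹(τ − ω×Iω) = (1.8600, -0.5033, 1.4257)
new body rate ω' = (-0.4140, 0.3497, -0.9574)
2q̇ = q⊗(0,ω) = (0.7778177, 0.1414214, -0.7071070, 0.7778177)
q + ½dt·q⊗(0,ω), renormalized = (-0.6668, 0.0071, -0.0353, 0.7444)
a = F/m = (-1.4000, -4.4000, -1.0000)
new position p' = (-0.1700, 1.7000, -2.4500)
v + (F/m)dt = (-0.8400, -0.4400, -0.6000)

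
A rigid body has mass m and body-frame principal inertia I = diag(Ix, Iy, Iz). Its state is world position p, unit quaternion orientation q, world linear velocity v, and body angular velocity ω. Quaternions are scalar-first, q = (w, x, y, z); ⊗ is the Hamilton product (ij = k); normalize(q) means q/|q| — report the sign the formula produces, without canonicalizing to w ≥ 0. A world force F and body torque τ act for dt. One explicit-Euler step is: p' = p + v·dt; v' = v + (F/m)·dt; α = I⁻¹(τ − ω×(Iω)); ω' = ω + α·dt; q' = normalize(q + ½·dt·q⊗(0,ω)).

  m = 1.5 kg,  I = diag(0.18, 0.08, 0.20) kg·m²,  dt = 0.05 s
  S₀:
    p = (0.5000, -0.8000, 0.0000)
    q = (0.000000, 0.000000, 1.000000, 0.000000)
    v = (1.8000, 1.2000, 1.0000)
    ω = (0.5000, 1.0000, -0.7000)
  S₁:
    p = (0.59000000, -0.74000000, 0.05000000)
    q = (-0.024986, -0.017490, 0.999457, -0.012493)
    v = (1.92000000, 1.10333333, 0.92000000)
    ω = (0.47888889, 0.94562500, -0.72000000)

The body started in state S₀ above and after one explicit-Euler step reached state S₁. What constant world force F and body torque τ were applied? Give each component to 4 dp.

F = (3.6000, -2.9000, -2.4000)
τ = (-0.1600, -0.0800, -0.1300)

velocity change Δv = (0.12000000, -0.09666667, -0.08000000)
m·(v₁−v₀)/dt = (3.6000, -2.9000, -2.4000)
ω₁ − ω₀ = (-0.02111111, -0.05437500, -0.02000000)
ω₀×(Iω₀) = (-0.0840, 0.0070, -0.0500)
applied torque τ = (-0.1600, -0.0800, -0.1300)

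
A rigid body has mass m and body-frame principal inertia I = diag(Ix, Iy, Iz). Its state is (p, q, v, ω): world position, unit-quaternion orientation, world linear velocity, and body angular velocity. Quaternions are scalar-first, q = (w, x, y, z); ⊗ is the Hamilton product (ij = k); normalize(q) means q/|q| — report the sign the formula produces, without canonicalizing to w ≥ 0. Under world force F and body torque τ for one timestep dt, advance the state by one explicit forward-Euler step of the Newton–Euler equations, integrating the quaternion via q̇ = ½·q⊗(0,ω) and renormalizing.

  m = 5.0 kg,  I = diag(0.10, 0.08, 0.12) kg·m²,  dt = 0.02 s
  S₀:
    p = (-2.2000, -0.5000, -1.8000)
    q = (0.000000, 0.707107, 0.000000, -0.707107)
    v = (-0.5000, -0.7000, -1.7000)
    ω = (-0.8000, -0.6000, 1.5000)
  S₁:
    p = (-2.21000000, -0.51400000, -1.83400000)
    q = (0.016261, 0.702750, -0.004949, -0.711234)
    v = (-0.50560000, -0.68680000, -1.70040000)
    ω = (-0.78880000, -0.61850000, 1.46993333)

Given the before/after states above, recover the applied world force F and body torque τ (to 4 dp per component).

Δω = ω₁−ω₀ = (0.01120000, -0.01850000, -0.03006667)
τ = I·(Δω/dt) + ω₀×(Iω₀) = (0.0200, -0.0500, -0.1900)
v₁ − v₀ = (-0.00560000, 0.01320000, -0.00040000)
applied force F = (-1.4000, 3.3000, -0.1000)

F = (-1.4000, 3.3000, -0.1000)
τ = (0.0200, -0.0500, -0.1900)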